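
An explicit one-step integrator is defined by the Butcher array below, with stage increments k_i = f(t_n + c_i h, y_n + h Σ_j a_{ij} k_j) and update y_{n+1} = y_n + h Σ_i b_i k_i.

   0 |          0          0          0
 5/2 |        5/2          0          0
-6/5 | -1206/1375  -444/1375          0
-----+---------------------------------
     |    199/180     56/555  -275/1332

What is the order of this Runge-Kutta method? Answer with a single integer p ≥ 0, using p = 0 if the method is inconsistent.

b = (199/180, 56/555, -275/1332)
c = (0, 5/2, -6/5)
Ac = (0, 0, -222/275)
Σ b_i: 199/180·1 + 56/555·1 + (-275/1332)·1 = 1 ✓
b·c: 56/555·5/2 + (-275/1332)·(-6/5) = 1/2 ✓
b·c²: 56/555·25/4 + (-275/1332)·36/25 = 1/3 ✓
b·Ac: (-275/1332)·(-222/275) = 1/6 ✓; 3 stages ⇒ order 3.

3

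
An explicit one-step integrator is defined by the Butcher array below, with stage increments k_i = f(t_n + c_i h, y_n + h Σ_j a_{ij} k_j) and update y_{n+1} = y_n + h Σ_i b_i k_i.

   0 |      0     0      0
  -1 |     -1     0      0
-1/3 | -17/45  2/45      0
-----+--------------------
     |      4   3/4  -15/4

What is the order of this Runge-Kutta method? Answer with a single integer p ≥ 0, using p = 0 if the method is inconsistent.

b = (4, 3/4, -15/4)
c = (0, -1, -1/3)
Ac = (0, 0, -2/45)
Σ b_i: 4·1 + 3/4·1 + (-15/4)·1 = 1 ✓
b·c: 3/4·(-1) + (-15/4)·(-1/3) = 1/2 ✓
b·c²: 3/4·1 + (-15/4)·1/9 = 1/3 ✓
b·Ac: (-15/4)·(-2/45) = 1/6 ✓; 3 stages ⇒ order 3.

3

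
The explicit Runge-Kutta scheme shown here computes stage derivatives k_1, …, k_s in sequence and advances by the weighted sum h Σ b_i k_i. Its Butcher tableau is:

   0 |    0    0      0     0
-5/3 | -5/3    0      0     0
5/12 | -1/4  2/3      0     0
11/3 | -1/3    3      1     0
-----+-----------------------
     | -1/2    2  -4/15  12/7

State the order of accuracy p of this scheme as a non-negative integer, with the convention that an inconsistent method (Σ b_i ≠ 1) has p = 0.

0

b = (-1/2, 2, -4/15, 12/7)
c = (0, -5/3, 5/12, 11/3)
Ac = (0, 0, -10/9, -55/12)
Σ b_i: (-1/2)·1 + 2·1 + (-4/15)·1 + 12/7·1 = 619/210 ≠ 1 ⇒ order 0.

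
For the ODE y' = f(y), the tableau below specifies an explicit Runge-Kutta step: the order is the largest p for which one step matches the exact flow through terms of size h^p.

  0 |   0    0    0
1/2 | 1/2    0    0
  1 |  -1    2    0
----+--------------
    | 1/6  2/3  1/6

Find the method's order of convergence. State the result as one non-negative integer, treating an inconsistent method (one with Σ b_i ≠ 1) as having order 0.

b = (1/6, 2/3, 1/6)
c = (0, 1/2, 1)
Ac = (0, 0, 1)
Σ b_i: 1/6·1 + 2/3·1 + 1/6·1 = 1 ✓
b·c: 2/3·1/2 + 1/6·1 = 1/2 ✓
b·c²: 2/3·1/4 + 1/6·1 = 1/3 ✓
b·Ac: 1/6·1 = 1/6 ✓; 3 stages ⇒ order 3.

3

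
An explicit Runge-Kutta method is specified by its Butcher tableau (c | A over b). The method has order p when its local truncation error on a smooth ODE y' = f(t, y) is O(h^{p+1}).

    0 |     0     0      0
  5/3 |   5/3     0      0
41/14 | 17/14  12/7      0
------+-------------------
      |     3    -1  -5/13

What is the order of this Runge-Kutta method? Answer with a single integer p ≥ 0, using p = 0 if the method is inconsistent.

b = (3, -1, -5/13)
c = (0, 5/3, 41/14)
Ac = (0, 0, 20/7)
Σ b_i: 3·1 + (-1)·1 + (-5/13)·1 = 21/13 ≠ 1 ⇒ order 0.

0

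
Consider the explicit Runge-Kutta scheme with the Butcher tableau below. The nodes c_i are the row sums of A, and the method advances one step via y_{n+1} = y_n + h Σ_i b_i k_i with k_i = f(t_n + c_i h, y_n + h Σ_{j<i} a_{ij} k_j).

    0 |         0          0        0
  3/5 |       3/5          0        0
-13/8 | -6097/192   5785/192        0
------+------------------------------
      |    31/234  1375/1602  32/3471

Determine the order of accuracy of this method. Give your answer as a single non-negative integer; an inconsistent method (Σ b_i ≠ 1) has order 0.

b = (31/234, 1375/1602, 32/3471)
c = (0, 3/5, -13/8)
Ac = (0, 0, 1157/64)
Σ b_i: 31/234·1 + 1375/1602·1 + 32/3471·1 = 1 ✓
b·c: 1375/1602·3/5 + 32/3471·(-13/8) = 1/2 ✓
b·c²: 1375/1602·9/25 + 32/3471·169/64 = 1/3 ✓
b·Ac: 32/3471·1157/64 = 1/6 ✓; 3 stages ⇒ order 3.

3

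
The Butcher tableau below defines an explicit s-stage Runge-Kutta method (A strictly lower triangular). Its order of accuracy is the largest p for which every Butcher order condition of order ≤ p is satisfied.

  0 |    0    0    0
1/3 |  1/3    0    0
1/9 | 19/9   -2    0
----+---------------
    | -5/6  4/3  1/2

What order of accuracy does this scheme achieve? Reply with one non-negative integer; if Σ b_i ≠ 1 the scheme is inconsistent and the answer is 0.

b = (-5/6, 4/3, 1/2)
c = (0, 1/3, 1/9)
Ac = (0, 0, -2/3)
Σ b_i: (-5/6)·1 + 4/3·1 + 1/2·1 = 1 ✓
b·c: 4/3·1/3 + 1/2·1/9 = 1/2 ✓
b·c²: 4/3·1/9 + 1/2·1/81 = 25/162 ≠ 1/3 ⇒ order 2.
b·Ac: 1/2·(-2/3) = -1/3 ≠ 1/6

2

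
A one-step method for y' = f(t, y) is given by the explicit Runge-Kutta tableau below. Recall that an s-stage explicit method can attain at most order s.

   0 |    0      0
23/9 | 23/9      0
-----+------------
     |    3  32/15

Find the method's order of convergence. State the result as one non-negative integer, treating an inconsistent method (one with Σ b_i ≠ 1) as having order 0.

0

b = (3, 32/15)
c = (0, 23/9)
Σ b_i: 3·1 + 32/15·1 = 77/15 ≠ 1 ⇒ order 0.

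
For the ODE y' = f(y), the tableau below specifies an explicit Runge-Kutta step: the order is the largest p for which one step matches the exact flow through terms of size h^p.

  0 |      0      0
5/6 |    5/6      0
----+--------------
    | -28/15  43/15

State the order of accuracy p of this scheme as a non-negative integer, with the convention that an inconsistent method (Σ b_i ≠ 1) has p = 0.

b = (-28/15, 43/15)
c = (0, 5/6)
Σ b_i: (-28/15)·1 + 43/15·1 = 1 ✓
b·c: 43/15·5/6 = 43/18 ≠ 1/2 ⇒ order 1.

1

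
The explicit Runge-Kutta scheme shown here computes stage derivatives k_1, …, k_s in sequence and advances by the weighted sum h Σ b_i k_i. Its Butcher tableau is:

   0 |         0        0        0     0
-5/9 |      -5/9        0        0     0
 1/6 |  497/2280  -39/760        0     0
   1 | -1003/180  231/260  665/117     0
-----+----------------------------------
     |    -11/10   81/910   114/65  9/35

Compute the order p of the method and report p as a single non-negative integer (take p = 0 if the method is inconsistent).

b = (-11/10, 81/910, 114/65, 9/35)
c = (0, -5/9, 1/6, 1)
Ac = (0, 0, 13/456, 49/108)
Σ b_i: (-11/10)·1 + 81/910·1 + 114/65·1 + 9/35·1 = 1 ✓
b·c: 81/910·(-5/9) + 114/65·1/6 + 9/35·1 = 1/2 ✓
b·c²: 81/910·25/81 + 114/65·1/36 + 9/35·1 = 1/3 ✓
b·Ac: 114/65·13/456 + 9/35·49/108 = 1/6 ✓
b·c³: 81/910·(-125/729) + 114/65·1/216 + 9/35·1 = 1/4 ✓
b·(c∘Ac): 114/65·13/2736 + 9/35·49/108 = 1/8 ✓
b·Ac²: 114/65·(-65/4104) + 9/35·35/81 = 1/12 ✓
b·A²c: 9/35·35/216 = 1/24 ✓; 4 stages ⇒ order 4.

4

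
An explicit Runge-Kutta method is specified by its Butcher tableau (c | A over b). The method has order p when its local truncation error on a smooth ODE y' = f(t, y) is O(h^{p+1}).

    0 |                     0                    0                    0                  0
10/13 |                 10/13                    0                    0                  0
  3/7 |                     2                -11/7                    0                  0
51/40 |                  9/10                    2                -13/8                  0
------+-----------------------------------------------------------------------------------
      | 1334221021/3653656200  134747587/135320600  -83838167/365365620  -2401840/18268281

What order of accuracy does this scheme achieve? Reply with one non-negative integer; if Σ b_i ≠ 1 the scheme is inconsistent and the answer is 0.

3

b = (1334221021/3653656200, 134747587/135320600, -83838167/365365620, -2401840/18268281)
c = (0, 10/13, 3/7, 51/40)
Ac = (0, 0, -110/91, 613/728)
Σ b_i: 1334221021/3653656200·1 + 134747587/135320600·1 + (-83838167/365365620)·1 + (-2401840/18268281)·1 = 1 ✓
b·c: 134747587/135320600·10/13 + (-83838167/365365620)·3/7 + (-2401840/18268281)·51/40 = 1/2 ✓
b·c²: 134747587/135320600·100/169 + (-83838167/365365620)·9/49 + (-2401840/18268281)·2601/1600 = 1/3 ✓
b·Ac: (-83838167/365365620)·(-110/91) + (-2401840/18268281)·613/728 = 1/6 ✓
b·c³: 134747587/135320600·1000/2197 + (-83838167/365365620)·27/343 + (-2401840/18268281)·132651/64000 = 8012559931/49256698400 ≠ 1/4 ⇒ order 3.
b·(c∘Ac): (-83838167/365365620)·(-330/637) + (-2401840/18268281)·31263/29120 = -7054043/316650204 ≠ 1/8
b·Ac²: (-83838167/365365620)·(-1100/1183) + (-2401840/18268281)·58627/66248 = 53758645/554137857 ≠ 1/12
b·A²c: (-2401840/18268281)·55/28 = -4717900/18268281 ≠ 1/24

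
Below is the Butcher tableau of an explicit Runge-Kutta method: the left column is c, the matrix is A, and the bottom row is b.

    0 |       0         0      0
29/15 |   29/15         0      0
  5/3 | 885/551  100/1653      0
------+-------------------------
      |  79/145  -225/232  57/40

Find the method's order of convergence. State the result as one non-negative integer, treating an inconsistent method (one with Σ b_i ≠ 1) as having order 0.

3

b = (79/145, -225/232, 57/40)
c = (0, 29/15, 5/3)
Ac = (0, 0, 20/171)
Σ b_i: 79/145·1 + (-225/232)·1 + 57/40·1 = 1 ✓
b·c: (-225/232)·29/15 + 57/40·5/3 = 1/2 ✓
b·c²: (-225/232)·841/225 + 57/40·25/9 = 1/3 ✓
b·Ac: 57/40·20/171 = 1/6 ✓; 3 stages ⇒ order 3.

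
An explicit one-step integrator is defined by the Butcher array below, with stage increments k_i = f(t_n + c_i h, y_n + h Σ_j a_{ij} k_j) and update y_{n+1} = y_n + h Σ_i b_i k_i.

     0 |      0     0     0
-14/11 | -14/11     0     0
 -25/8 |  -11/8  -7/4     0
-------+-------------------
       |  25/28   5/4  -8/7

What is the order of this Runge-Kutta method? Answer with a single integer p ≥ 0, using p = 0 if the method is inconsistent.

1

b = (25/28, 5/4, -8/7)
c = (0, -14/11, -25/8)
Ac = (0, 0, 49/22)
Σ b_i: 25/28·1 + 5/4·1 + (-8/7)·1 = 1 ✓
b·c: 5/4·(-14/11) + (-8/7)·(-25/8) = 305/154 ≠ 1/2 ⇒ order 1.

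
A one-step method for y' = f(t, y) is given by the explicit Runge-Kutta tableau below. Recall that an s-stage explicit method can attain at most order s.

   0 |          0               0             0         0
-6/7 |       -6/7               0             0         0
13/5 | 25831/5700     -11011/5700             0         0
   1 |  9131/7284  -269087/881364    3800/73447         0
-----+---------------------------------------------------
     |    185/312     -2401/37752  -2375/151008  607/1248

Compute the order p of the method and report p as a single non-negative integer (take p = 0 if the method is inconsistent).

4

b = (185/312, -2401/37752, -2375/151008, 607/1248)
c = (0, -6/7, 13/5, 1)
Ac = (0, 0, 1573/950, 481/1214)
Σ b_i: 185/312·1 + (-2401/37752)·1 + (-2375/151008)·1 + 607/1248·1 = 1 ✓
b·c: (-2401/37752)·(-6/7) + (-2375/151008)·13/5 + 607/1248·1 = 1/2 ✓
b·c²: (-2401/37752)·36/49 + (-2375/151008)·169/25 + 607/1248·1 = 1/3 ✓
b·Ac: (-2375/151008)·1573/950 + 607/1248·481/1214 = 1/6 ✓
b·c³: (-2401/37752)·(-216/343) + (-2375/151008)·2197/125 + 607/1248·1 = 1/4 ✓
b·(c∘Ac): (-2375/151008)·20449/4750 + 607/1248·481/1214 = 1/8 ✓
b·Ac²: (-2375/151008)·(-4719/3325) + 607/1248·533/4249 = 1/12 ✓
b·A²c: 607/1248·52/607 = 1/24 ✓; 4 stages ⇒ order 4.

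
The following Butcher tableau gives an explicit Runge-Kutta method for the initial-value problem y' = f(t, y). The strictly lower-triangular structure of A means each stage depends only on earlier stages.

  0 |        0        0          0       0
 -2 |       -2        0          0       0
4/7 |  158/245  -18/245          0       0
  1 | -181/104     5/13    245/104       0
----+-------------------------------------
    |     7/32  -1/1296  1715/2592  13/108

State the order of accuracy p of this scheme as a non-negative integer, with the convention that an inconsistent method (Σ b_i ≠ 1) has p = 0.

b = (7/32, -1/1296, 1715/2592, 13/108)
c = (0, -2, 4/7, 1)
Ac = (0, 0, 36/245, 15/26)
Σ b_i: 7/32·1 + (-1/1296)·1 + 1715/2592·1 + 13/108·1 = 1 ✓
b·c: (-1/1296)·(-2) + 1715/2592·4/7 + 13/108·1 = 1/2 ✓
b·c²: (-1/1296)·4 + 1715/2592·16/49 + 13/108·1 = 1/3 ✓
b·Ac: 1715/2592·36/245 + 13/108·15/26 = 1/6 ✓
b·c³: (-1/1296)·(-8) + 1715/2592·64/343 + 13/108·1 = 1/4 ✓
b·(c∘Ac): 1715/2592·144/1715 + 13/108·15/26 = 1/8 ✓
b·Ac²: 1715/2592·(-72/245) + 13/108·30/13 = 1/12 ✓
b·A²c: 13/108·9/26 = 1/24 ✓; 4 stages ⇒ order 4.

4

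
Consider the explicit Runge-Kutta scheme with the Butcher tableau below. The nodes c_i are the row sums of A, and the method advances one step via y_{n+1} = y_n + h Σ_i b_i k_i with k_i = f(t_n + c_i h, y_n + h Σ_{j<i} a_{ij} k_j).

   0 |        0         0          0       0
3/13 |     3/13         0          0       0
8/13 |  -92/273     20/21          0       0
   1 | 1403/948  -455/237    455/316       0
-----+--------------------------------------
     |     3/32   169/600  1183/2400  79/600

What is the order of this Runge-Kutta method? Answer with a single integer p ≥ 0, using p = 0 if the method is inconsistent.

4

b = (3/32, 169/600, 1183/2400, 79/600)
c = (0, 3/13, 8/13, 1)
Ac = (0, 0, 20/91, 35/79)
Σ b_i: 3/32·1 + 169/600·1 + 1183/2400·1 + 79/600·1 = 1 ✓
b·c: 169/600·3/13 + 1183/2400·8/13 + 79/600·1 = 1/2 ✓
b·c²: 169/600·9/169 + 1183/2400·64/169 + 79/600·1 = 1/3 ✓
b·Ac: 1183/2400·20/91 + 79/600·35/79 = 1/6 ✓
b·c³: 169/600·27/2197 + 1183/2400·512/2197 + 79/600·1 = 1/4 ✓
b·(c∘Ac): 1183/2400·160/1183 + 79/600·35/79 = 1/8 ✓
b·Ac²: 1183/2400·60/1183 + 79/600·35/79 = 1/12 ✓
b·A²c: 79/600·25/79 = 1/24 ✓; 4 stages ⇒ order 4.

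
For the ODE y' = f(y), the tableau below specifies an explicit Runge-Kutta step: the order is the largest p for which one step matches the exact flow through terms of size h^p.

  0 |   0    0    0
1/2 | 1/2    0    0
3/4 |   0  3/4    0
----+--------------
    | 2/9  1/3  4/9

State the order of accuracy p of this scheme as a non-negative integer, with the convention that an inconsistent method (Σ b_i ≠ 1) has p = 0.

3

b = (2/9, 1/3, 4/9)
c = (0, 1/2, 3/4)
Ac = (0, 0, 3/8)
Σ b_i: 2/9·1 + 1/3·1 + 4/9·1 = 1 ✓
b·c: 1/3·1/2 + 4/9·3/4 = 1/2 ✓
b·c²: 1/3·1/4 + 4/9·9/16 = 1/3 ✓
b·Ac: 4/9·3/8 = 1/6 ✓; 3 stages ⇒ order 3.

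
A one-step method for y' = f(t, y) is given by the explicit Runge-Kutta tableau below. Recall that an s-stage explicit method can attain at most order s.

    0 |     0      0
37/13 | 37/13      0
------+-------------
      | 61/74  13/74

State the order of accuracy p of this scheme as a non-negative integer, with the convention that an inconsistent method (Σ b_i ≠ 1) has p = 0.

b = (61/74, 13/74)
c = (0, 37/13)
Σ b_i: 61/74·1 + 13/74·1 = 1 ✓
b·c: 13/74·37/13 = 1/2 ✓; 2 stages ⇒ order 2.

2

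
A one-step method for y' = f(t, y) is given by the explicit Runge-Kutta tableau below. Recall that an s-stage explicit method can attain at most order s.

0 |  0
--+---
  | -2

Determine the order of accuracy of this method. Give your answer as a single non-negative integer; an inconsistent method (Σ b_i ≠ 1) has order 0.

b = (-2)
c = (0)
Σ b_i: (-2)·1 = -2 ≠ 1 ⇒ order 0.

0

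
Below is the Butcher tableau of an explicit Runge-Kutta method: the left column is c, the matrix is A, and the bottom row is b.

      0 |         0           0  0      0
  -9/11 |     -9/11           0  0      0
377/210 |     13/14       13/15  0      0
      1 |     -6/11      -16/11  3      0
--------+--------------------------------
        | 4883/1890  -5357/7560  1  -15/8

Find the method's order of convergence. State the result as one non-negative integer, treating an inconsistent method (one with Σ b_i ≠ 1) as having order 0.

b = (4883/1890, -5357/7560, 1, -15/8)
c = (0, -9/11, 377/210, 1)
Ac = (0, 0, -39/55, 55697/8470)
Σ b_i: 4883/1890·1 + (-5357/7560)·1 + 1·1 + (-15/8)·1 = 1 ✓
b·c: (-5357/7560)·(-9/11) + 1·377/210 + (-15/8)·1 = 1/2 ✓
b·c²: (-5357/7560)·81/121 + 1·142129/44100 + (-15/8)·1 = 423749/485100 ≠ 1/3 ⇒ order 2.
b·Ac: 1·(-39/55) + (-15/8)·55697/8470 = -883503/67760 ≠ 1/6

2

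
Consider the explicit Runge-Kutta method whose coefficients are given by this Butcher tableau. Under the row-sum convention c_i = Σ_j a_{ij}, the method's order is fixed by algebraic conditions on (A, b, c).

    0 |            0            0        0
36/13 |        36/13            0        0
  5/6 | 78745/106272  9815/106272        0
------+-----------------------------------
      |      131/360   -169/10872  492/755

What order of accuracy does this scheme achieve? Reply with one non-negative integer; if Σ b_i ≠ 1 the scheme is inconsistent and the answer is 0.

3

b = (131/360, -169/10872, 492/755)
c = (0, 36/13, 5/6)
Ac = (0, 0, 755/2952)
Σ b_i: 131/360·1 + (-169/10872)·1 + 492/755·1 = 1 ✓
b·c: (-169/10872)·36/13 + 492/755·5/6 = 1/2 ✓
b·c²: (-169/10872)·1296/169 + 492/755·25/36 = 1/3 ✓
b·Ac: 492/755·755/2952 = 1/6 ✓; 3 stages ⇒ order 3.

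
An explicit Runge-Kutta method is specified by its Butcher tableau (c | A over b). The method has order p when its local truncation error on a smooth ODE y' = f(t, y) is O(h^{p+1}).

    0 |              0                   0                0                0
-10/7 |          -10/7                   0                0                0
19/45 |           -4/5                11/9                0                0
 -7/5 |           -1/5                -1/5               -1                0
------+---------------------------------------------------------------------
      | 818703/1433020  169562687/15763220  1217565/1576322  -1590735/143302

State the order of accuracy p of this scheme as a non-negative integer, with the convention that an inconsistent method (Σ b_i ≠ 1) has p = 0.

3

b = (818703/1433020, 169562687/15763220, 1217565/1576322, -1590735/143302)
c = (0, -10/7, 19/45, -7/5)
Ac = (0, 0, -110/63, -43/315)
Σ b_i: 818703/1433020·1 + 169562687/15763220·1 + 1217565/1576322·1 + (-1590735/143302)·1 = 1 ✓
b·c: 169562687/15763220·(-10/7) + 1217565/1576322·19/45 + (-1590735/143302)·(-7/5) = 1/2 ✓
b·c²: 169562687/15763220·100/49 + 1217565/1576322·361/2025 + (-1590735/143302)·49/25 = 1/3 ✓
b·Ac: 1217565/1576322·(-110/63) + (-1590735/143302)·(-43/315) = 1/6 ✓
b·c³: 169562687/15763220·(-1000/343) + 1217565/1576322·6859/91125 + (-1590735/143302)·(-343/125) = -285388727/338550975 ≠ 1/4 ⇒ order 3.
b·(c∘Ac): 1217565/1576322·(-418/567) + (-1590735/143302)·43/225 = -40488799/15046710 ≠ 1/8
b·Ac²: 1217565/1576322·1100/441 + (-1590735/143302)·(-58189/99225) = 1142461823/135420390 ≠ 1/12
b·A²c: (-1590735/143302)·110/63 = -29163475/1504671 ≠ 1/24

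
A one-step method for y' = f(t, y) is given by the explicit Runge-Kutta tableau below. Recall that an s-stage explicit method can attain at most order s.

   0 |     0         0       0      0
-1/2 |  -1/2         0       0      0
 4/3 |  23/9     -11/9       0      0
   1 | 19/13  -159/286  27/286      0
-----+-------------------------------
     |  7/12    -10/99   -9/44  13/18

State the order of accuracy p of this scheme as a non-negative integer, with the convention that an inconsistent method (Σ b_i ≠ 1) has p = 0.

4

b = (7/12, -10/99, -9/44, 13/18)
c = (0, -1/2, 4/3, 1)
Ac = (0, 0, 11/18, 21/52)
Σ b_i: 7/12·1 + (-10/99)·1 + (-9/44)·1 + 13/18·1 = 1 ✓
b·c: (-10/99)·(-1/2) + (-9/44)·4/3 + 13/18·1 = 1/2 ✓
b·c²: (-10/99)·1/4 + (-9/44)·16/9 + 13/18·1 = 1/3 ✓
b·Ac: (-9/44)·11/18 + 13/18·21/52 = 1/6 ✓
b·c³: (-10/99)·(-1/8) + (-9/44)·64/27 + 13/18·1 = 1/4 ✓
b·(c∘Ac): (-9/44)·22/27 + 13/18·21/52 = 1/8 ✓
b·Ac²: (-9/44)·(-11/36) + 13/18·3/104 = 1/12 ✓
b·A²c: 13/18·3/52 = 1/24 ✓; 4 stages ⇒ order 4.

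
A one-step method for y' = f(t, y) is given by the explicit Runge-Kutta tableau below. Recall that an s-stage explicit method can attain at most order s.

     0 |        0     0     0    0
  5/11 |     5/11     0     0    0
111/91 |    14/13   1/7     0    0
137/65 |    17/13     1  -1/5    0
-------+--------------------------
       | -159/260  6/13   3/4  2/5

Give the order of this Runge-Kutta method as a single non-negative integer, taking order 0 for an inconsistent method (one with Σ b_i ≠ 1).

1

b = (-159/260, 6/13, 3/4, 2/5)
c = (0, 5/11, 111/91, 137/65)
Ac = (0, 0, 5/77, 1054/5005)
Σ b_i: (-159/260)·1 + 6/13·1 + 3/4·1 + 2/5·1 = 1 ✓
b·c: 6/13·5/11 + 3/4·111/91 + 2/5·137/65 = 196967/100100 ≠ 1/2 ⇒ order 1.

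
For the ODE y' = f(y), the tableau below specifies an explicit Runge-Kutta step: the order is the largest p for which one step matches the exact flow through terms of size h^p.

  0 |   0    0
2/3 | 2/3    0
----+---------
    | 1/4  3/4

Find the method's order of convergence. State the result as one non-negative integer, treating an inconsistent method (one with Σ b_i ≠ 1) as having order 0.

2

b = (1/4, 3/4)
c = (0, 2/3)
Σ b_i: 1/4·1 + 3/4·1 = 1 ✓
b·c: 3/4·2/3 = 1/2 ✓; 2 stages ⇒ order 2.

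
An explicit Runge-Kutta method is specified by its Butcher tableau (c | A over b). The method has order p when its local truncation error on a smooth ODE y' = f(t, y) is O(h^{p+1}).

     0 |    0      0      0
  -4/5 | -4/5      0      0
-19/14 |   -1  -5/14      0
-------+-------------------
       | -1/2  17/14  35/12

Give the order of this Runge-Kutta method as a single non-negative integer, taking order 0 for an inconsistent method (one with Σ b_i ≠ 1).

0

b = (-1/2, 17/14, 35/12)
c = (0, -4/5, -19/14)
Ac = (0, 0, 2/7)
Σ b_i: (-1/2)·1 + 17/14·1 + 35/12·1 = 305/84 ≠ 1 ⇒ order 0.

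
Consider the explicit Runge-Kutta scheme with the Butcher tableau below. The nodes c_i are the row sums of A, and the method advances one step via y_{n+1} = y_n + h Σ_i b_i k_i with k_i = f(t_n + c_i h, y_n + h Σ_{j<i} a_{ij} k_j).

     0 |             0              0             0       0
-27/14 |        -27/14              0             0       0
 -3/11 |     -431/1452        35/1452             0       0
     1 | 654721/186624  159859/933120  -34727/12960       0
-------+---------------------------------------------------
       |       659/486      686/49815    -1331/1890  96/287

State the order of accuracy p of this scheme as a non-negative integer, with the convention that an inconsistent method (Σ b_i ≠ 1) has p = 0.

b = (659/486, 686/49815, -1331/1890, 96/287)
c = (0, -27/14, -3/11, 1)
Ac = (0, 0, -45/968, 205/512)
Σ b_i: 659/486·1 + 686/49815·1 + (-1331/1890)·1 + 96/287·1 = 1 ✓
b·c: 686/49815·(-27/14) + (-1331/1890)·(-3/11) + 96/287·1 = 1/2 ✓
b·c²: 686/49815·729/196 + (-1331/1890)·9/121 + 96/287·1 = 1/3 ✓
b·Ac: (-1331/1890)·(-45/968) + 96/287·205/512 = 1/6 ✓
b·c³: 686/49815·(-19683/2744) + (-1331/1890)·(-27/1331) + 96/287·1 = 1/4 ✓
b·(c∘Ac): (-1331/1890)·135/10648 + 96/287·205/512 = 1/8 ✓
b·Ac²: (-1331/1890)·1215/13552 + 96/287·28249/64512 = 1/12 ✓
b·A²c: 96/287·287/2304 = 1/24 ✓; 4 stages ⇒ order 4.

4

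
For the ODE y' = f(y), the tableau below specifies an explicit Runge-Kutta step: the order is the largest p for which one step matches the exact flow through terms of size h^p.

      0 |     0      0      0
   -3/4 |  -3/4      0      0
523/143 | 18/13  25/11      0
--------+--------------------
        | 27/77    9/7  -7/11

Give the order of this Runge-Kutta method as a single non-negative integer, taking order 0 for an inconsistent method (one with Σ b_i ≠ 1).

b = (27/77, 9/7, -7/11)
c = (0, -3/4, 523/143)
Ac = (0, 0, -75/44)
Σ b_i: 27/77·1 + 9/7·1 + (-7/11)·1 = 1 ✓
b·c: 9/7·(-3/4) + (-7/11)·523/143 = -144979/44044 ≠ 1/2 ⇒ order 1.

1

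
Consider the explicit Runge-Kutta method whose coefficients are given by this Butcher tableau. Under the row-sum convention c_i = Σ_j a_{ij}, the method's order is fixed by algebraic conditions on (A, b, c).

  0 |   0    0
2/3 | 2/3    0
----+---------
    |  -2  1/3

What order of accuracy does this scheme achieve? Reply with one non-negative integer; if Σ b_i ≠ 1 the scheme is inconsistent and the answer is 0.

b = (-2, 1/3)
c = (0, 2/3)
Σ b_i: (-2)·1 + 1/3·1 = -5/3 ≠ 1 ⇒ order 0.

0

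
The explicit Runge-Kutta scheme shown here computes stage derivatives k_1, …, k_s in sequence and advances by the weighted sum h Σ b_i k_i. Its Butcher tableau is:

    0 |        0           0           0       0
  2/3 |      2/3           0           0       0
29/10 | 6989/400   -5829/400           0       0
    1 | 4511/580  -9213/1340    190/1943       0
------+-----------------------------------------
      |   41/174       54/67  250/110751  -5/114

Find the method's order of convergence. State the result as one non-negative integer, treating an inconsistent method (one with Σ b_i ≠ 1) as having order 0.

b = (41/174, 54/67, 250/110751, -5/114)
c = (0, 2/3, 29/10, 1)
Ac = (0, 0, -1943/200, -43/10)
Σ b_i: 41/174·1 + 54/67·1 + 250/110751·1 + (-5/114)·1 = 1 ✓
b·c: 54/67·2/3 + 250/110751·29/10 + (-5/114)·1 = 1/2 ✓
b·c²: 54/67·4/9 + 250/110751·841/100 + (-5/114)·1 = 1/3 ✓
b·Ac: 250/110751·(-1943/200) + (-5/114)·(-43/10) = 1/6 ✓
b·c³: 54/67·8/27 + 250/110751·24389/1000 + (-5/114)·1 = 1/4 ✓
b·(c∘Ac): 250/110751·(-56347/2000) + (-5/114)·(-43/10) = 1/8 ✓
b·Ac²: 250/110751·(-1943/300) + (-5/114)·(-67/30) = 1/12 ✓
b·A²c: (-5/114)·(-19/20) = 1/24 ✓; 4 stages ⇒ order 4.

4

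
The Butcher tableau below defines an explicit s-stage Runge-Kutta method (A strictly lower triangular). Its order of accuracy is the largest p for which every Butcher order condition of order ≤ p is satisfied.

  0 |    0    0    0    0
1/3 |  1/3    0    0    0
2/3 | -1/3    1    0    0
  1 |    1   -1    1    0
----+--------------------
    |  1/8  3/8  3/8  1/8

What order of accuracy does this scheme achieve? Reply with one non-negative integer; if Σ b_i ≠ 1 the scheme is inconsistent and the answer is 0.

b = (1/8, 3/8, 3/8, 1/8)
c = (0, 1/3, 2/3, 1)
Ac = (0, 0, 1/3, 1/3)
Σ b_i: 1/8·1 + 3/8·1 + 3/8·1 + 1/8·1 = 1 ✓
b·c: 3/8·1/3 + 3/8·2/3 + 1/8·1 = 1/2 ✓
b·c²: 3/8·1/9 + 3/8·4/9 + 1/8·1 = 1/3 ✓
b·Ac: 3/8·1/3 + 1/8·1/3 = 1/6 ✓
b·c³: 3/8·1/27 + 3/8·8/27 + 1/8·1 = 1/4 ✓
b·(c∘Ac): 3/8·2/9 + 1/8·1/3 = 1/8 ✓
b·Ac²: 3/8·1/9 + 1/8·1/3 = 1/12 ✓
b·A²c: 1/8·1/3 = 1/24 ✓; 4 stages ⇒ order 4.

4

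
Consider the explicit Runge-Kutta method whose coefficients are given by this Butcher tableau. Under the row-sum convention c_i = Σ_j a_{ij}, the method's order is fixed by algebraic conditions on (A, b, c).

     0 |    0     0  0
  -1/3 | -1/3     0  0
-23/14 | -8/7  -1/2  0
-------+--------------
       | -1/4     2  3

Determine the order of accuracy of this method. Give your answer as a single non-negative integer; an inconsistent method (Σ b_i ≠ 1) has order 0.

b = (-1/4, 2, 3)
c = (0, -1/3, -23/14)
Ac = (0, 0, 1/6)
Σ b_i: (-1/4)·1 + 2·1 + 3·1 = 19/4 ≠ 1 ⇒ order 0.

0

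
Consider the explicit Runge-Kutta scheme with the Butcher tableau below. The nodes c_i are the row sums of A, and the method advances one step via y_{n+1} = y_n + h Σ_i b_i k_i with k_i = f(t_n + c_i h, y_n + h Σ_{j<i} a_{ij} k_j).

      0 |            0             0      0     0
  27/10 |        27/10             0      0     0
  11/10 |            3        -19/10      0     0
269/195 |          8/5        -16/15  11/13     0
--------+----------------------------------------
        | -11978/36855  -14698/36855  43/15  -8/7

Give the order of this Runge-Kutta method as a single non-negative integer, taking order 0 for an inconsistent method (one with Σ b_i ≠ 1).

b = (-11978/36855, -14698/36855, 43/15, -8/7)
c = (0, 27/10, 11/10, 269/195)
Ac = (0, 0, -513/100, -1267/650)
Σ b_i: (-11978/36855)·1 + (-14698/36855)·1 + 43/15·1 + (-8/7)·1 = 1 ✓
b·c: (-14698/36855)·27/10 + 43/15·11/10 + (-8/7)·269/195 = 1/2 ✓
b·c²: (-14698/36855)·729/100 + 43/15·121/100 + (-8/7)·72361/38025 = -8589307/5323500 ≠ 1/3 ⇒ order 2.
b·Ac: 43/15·(-513/100) + (-8/7)·(-1267/650) = -81109/6500 ≠ 1/6

2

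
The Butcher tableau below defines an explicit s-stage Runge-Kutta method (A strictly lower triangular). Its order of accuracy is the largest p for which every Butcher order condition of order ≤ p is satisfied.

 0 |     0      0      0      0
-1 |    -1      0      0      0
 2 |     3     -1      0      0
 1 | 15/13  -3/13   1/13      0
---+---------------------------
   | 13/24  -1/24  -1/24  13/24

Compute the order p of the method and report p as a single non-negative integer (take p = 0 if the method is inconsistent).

4

b = (13/24, -1/24, -1/24, 13/24)
c = (0, -1, 2, 1)
Ac = (0, 0, 1, 5/13)
Σ b_i: 13/24·1 + (-1/24)·1 + (-1/24)·1 + 13/24·1 = 1 ✓
b·c: (-1/24)·(-1) + (-1/24)·2 + 13/24·1 = 1/2 ✓
b·c²: (-1/24)·1 + (-1/24)·4 + 13/24·1 = 1/3 ✓
b·Ac: (-1/24)·1 + 13/24·5/13 = 1/6 ✓
b·c³: (-1/24)·(-1) + (-1/24)·8 + 13/24·1 = 1/4 ✓
b·(c∘Ac): (-1/24)·2 + 13/24·5/13 = 1/8 ✓
b·Ac²: (-1/24)·(-1) + 13/24·1/13 = 1/12 ✓
b·A²c: 13/24·1/13 = 1/24 ✓; 4 stages ⇒ order 4.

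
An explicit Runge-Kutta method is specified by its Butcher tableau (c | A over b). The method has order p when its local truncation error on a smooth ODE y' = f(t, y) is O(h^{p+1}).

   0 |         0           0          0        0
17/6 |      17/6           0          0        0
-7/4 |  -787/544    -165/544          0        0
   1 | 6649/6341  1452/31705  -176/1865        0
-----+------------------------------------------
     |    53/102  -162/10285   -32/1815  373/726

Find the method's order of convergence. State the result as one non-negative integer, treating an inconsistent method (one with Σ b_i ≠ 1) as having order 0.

b = (53/102, -162/10285, -32/1815, 373/726)
c = (0, 17/6, -7/4, 1)
Ac = (0, 0, -55/64, 110/373)
Σ b_i: 53/102·1 + (-162/10285)·1 + (-32/1815)·1 + 373/726·1 = 1 ✓
b·c: (-162/10285)·17/6 + (-32/1815)·(-7/4) + 373/726·1 = 1/2 ✓
b·c²: (-162/10285)·289/36 + (-32/1815)·49/16 + 373/726·1 = 1/3 ✓
b·Ac: (-32/1815)·(-55/64) + 373/726·110/373 = 1/6 ✓
b·c³: (-162/10285)·4913/216 + (-32/1815)·(-343/64) + 373/726·1 = 1/4 ✓
b·(c∘Ac): (-32/1815)·385/256 + 373/726·110/373 = 1/8 ✓
b·Ac²: (-32/1815)·(-935/384) + 373/726·88/1119 = 1/12 ✓
b·A²c: 373/726·121/1492 = 1/24 ✓; 4 stages ⇒ order 4.

4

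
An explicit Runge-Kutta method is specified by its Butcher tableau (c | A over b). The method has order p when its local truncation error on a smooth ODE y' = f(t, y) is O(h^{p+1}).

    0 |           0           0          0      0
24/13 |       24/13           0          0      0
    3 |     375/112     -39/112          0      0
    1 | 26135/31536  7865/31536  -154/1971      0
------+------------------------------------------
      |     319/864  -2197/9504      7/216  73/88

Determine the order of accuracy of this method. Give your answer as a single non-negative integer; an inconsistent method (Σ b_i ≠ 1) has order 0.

4

b = (319/864, -2197/9504, 7/216, 73/88)
c = (0, 24/13, 3, 1)
Ac = (0, 0, -9/14, 33/146)
Σ b_i: 319/864·1 + (-2197/9504)·1 + 7/216·1 + 73/88·1 = 1 ✓
b·c: (-2197/9504)·24/13 + 7/216·3 + 73/88·1 = 1/2 ✓
b·c²: (-2197/9504)·576/169 + 7/216·9 + 73/88·1 = 1/3 ✓
b·Ac: 7/216·(-9/14) + 73/88·33/146 = 1/6 ✓
b·c³: (-2197/9504)·13824/2197 + 7/216·27 + 73/88·1 = 1/4 ✓
b·(c∘Ac): 7/216·(-27/14) + 73/88·33/146 = 1/8 ✓
b·Ac²: 7/216·(-108/91) + 73/88·418/2847 = 1/12 ✓
b·A²c: 73/88·11/219 = 1/24 ✓; 4 stages ⇒ order 4.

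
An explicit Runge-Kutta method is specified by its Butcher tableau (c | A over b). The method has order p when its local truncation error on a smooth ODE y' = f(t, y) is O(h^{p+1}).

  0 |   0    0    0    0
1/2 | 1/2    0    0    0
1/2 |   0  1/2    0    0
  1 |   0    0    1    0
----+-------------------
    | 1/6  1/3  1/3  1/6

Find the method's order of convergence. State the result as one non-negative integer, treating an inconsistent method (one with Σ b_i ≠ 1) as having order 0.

4

b = (1/6, 1/3, 1/3, 1/6)
c = (0, 1/2, 1/2, 1)
Ac = (0, 0, 1/4, 1/2)
Σ b_i: 1/6·1 + 1/3·1 + 1/3·1 + 1/6·1 = 1 ✓
b·c: 1/3·1/2 + 1/3·1/2 + 1/6·1 = 1/2 ✓
b·c²: 1/3·1/4 + 1/3·1/4 + 1/6·1 = 1/3 ✓
b·Ac: 1/3·1/4 + 1/6·1/2 = 1/6 ✓
b·c³: 1/3·1/8 + 1/3·1/8 + 1/6·1 = 1/4 ✓
b·(c∘Ac): 1/3·1/8 + 1/6·1/2 = 1/8 ✓
b·Ac²: 1/3·1/8 + 1/6·1/4 = 1/12 ✓
b·A²c: 1/6·1/4 = 1/24 ✓; 4 stages ⇒ order 4.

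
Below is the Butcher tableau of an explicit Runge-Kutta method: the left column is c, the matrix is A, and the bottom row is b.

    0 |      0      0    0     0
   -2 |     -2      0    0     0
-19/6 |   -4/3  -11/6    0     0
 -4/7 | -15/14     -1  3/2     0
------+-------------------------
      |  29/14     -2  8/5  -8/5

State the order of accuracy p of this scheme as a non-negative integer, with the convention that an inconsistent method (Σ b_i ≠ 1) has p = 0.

b = (29/14, -2, 8/5, -8/5)
c = (0, -2, -19/6, -4/7)
Ac = (0, 0, 11/3, -11/4)
Σ b_i: 29/14·1 + (-2)·1 + 8/5·1 + (-8/5)·1 = 1/14 ≠ 1 ⇒ order 0.

0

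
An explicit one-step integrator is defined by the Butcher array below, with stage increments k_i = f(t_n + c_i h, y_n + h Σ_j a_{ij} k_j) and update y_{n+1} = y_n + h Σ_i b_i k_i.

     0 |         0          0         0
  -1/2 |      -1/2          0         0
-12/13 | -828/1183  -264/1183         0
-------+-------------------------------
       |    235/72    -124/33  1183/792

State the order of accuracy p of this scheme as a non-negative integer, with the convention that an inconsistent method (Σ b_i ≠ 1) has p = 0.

3

b = (235/72, -124/33, 1183/792)
c = (0, -1/2, -12/13)
Ac = (0, 0, 132/1183)
Σ b_i: 235/72·1 + (-124/33)·1 + 1183/792·1 = 1 ✓
b·c: (-124/33)·(-1/2) + 1183/792·(-12/13) = 1/2 ✓
b·c²: (-124/33)·1/4 + 1183/792·144/169 = 1/3 ✓
b·Ac: 1183/792·132/1183 = 1/6 ✓; 3 stages ⇒ order 3.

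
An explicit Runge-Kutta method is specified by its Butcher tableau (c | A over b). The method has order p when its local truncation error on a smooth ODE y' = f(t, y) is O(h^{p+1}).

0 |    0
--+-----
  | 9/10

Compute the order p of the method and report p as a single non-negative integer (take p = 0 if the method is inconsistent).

0

b = (9/10)
c = (0)
Σ b_i: 9/10·1 = 9/10 ≠ 1 ⇒ order 0.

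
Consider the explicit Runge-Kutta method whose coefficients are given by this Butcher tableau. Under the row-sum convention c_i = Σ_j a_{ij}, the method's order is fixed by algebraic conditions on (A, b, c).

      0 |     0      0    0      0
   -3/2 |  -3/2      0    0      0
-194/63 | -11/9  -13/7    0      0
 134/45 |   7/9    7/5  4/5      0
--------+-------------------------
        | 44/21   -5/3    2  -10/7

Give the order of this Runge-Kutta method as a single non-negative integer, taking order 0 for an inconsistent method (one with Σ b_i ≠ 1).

1

b = (44/21, -5/3, 2, -10/7)
c = (0, -3/2, -194/63, 134/45)
Ac = (0, 0, 39/14, -575/126)
Σ b_i: 44/21·1 + (-5/3)·1 + 2·1 + (-10/7)·1 = 1 ✓
b·c: (-5/3)·(-3/2) + 2·(-194/63) + (-10/7)·134/45 = -997/126 ≠ 1/2 ⇒ order 1.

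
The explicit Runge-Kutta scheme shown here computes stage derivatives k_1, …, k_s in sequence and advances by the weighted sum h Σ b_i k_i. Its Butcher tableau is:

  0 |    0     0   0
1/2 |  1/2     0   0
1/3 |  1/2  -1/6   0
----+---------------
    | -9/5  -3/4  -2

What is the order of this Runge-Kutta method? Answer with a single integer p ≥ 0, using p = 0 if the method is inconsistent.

b = (-9/5, -3/4, -2)
c = (0, 1/2, 1/3)
Ac = (0, 0, -1/12)
Σ b_i: (-9/5)·1 + (-3/4)·1 + (-2)·1 = -91/20 ≠ 1 ⇒ order 0.

0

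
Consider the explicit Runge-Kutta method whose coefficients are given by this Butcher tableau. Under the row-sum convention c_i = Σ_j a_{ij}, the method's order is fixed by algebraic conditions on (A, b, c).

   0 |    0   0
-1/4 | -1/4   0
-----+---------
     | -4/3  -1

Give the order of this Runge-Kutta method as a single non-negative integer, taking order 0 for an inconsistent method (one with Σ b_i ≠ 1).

b = (-4/3, -1)
c = (0, -1/4)
Σ b_i: (-4/3)·1 + (-1)·1 = -7/3 ≠ 1 ⇒ order 0.

0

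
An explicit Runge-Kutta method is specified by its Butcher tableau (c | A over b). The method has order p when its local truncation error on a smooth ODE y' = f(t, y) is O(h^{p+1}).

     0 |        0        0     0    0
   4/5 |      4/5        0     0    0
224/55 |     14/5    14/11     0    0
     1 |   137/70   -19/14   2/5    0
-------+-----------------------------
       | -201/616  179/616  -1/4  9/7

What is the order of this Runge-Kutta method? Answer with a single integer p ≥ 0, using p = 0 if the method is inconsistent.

b = (-201/616, 179/616, -1/4, 9/7)
c = (0, 4/5, 224/55, 1)
Ac = (0, 0, 56/55, 1046/1925)
Σ b_i: (-201/616)·1 + 179/616·1 + (-1/4)·1 + 9/7·1 = 1 ✓
b·c: 179/616·4/5 + (-1/4)·224/55 + 9/7·1 = 1/2 ✓
b·c²: 179/616·16/25 + (-1/4)·50176/3025 + 9/7·1 = -11329/4235 ≠ 1/3 ⇒ order 2.
b·Ac: (-1/4)·56/55 + 9/7·1046/1925 = 544/1225 ≠ 1/6

2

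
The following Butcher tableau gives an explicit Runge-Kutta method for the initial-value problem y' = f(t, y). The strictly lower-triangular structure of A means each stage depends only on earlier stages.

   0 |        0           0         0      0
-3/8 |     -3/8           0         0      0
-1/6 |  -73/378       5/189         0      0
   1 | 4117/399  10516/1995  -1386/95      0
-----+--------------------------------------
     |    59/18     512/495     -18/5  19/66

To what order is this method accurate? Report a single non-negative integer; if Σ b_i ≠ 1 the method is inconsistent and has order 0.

4

b = (59/18, 512/495, -18/5, 19/66)
c = (0, -3/8, -1/6, 1)
Ac = (0, 0, -5/504, 121/266)
Σ b_i: 59/18·1 + 512/495·1 + (-18/5)·1 + 19/66·1 = 1 ✓
b·c: 512/495·(-3/8) + (-18/5)·(-1/6) + 19/66·1 = 1/2 ✓
b·c²: 512/495·9/64 + (-18/5)·1/36 + 19/66·1 = 1/3 ✓
b·Ac: (-18/5)·(-5/504) + 19/66·121/266 = 1/6 ✓
b·c³: 512/495·(-27/512) + (-18/5)·(-1/216) + 19/66·1 = 1/4 ✓
b·(c∘Ac): (-18/5)·5/3024 + 19/66·121/266 = 1/8 ✓
b·Ac²: (-18/5)·5/1344 + 19/66·715/2128 = 1/12 ✓
b·A²c: 19/66·11/76 = 1/24 ✓; 4 stages ⇒ order 4.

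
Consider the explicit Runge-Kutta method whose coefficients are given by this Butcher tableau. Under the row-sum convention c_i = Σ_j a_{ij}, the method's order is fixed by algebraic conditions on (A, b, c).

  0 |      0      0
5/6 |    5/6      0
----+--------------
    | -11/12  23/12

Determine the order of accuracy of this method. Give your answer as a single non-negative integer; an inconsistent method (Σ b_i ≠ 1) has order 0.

b = (-11/12, 23/12)
c = (0, 5/6)
Σ b_i: (-11/12)·1 + 23/12·1 = 1 ✓
b·c: 23/12·5/6 = 115/72 ≠ 1/2 ⇒ order 1.

1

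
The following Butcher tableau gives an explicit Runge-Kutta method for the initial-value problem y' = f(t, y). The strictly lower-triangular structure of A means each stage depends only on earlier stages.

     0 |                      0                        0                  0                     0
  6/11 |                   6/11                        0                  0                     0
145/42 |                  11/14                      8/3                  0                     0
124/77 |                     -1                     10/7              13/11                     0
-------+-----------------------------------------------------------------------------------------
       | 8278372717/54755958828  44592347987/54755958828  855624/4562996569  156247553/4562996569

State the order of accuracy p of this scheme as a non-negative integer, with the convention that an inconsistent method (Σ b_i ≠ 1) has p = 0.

3

b = (8278372717/54755958828, 44592347987/54755958828, 855624/4562996569, 156247553/4562996569)
c = (0, 6/11, 145/42, 124/77)
Ac = (0, 0, 16/11, 2245/462)
Σ b_i: 8278372717/54755958828·1 + 44592347987/54755958828·1 + 855624/4562996569·1 + 156247553/4562996569·1 = 1 ✓
b·c: 44592347987/54755958828·6/11 + 855624/4562996569·145/42 + 156247553/4562996569·124/77 = 1/2 ✓
b·c²: 44592347987/54755958828·36/121 + 855624/4562996569·21025/1764 + 156247553/4562996569·15376/5929 = 1/3 ✓
b·Ac: 855624/4562996569·16/11 + 156247553/4562996569·2245/462 = 1/6 ✓
b·c³: 44592347987/54755958828·216/1331 + 855624/4562996569·3048625/74088 + 156247553/4562996569·1906624/456533 = 68878288180895/243486059918409 ≠ 1/4 ⇒ order 3.
b·(c∘Ac): 855624/4562996569·1160/231 + 156247553/4562996569·139190/17787 = 283435340750/1054052207439 ≠ 1/8
b·Ac²: 855624/4562996569·96/121 + 156247553/4562996569·3097295/213444 = 571534426753/1149875135388 ≠ 1/12
b·A²c: 156247553/4562996569·208/121 = 2954499184/50192962259 ≠ 1/24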